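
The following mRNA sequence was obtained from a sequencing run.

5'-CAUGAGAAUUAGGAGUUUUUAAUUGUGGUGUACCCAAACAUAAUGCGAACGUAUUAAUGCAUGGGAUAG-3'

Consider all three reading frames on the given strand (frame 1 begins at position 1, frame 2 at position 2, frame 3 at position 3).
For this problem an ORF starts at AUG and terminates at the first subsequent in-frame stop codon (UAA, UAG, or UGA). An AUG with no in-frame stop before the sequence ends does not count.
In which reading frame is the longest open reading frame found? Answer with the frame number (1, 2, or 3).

Frame 1: CAU GAG AAU UAG GAG UUU UUA AUU GUG GUG UAC CCA AAC AUA AUG CGA ACG UAU UAA UGC AUG GGA UAG — AUG at 43, stop UAA at 55 → 15 nt; AUG at 61, stop UAG at 67 → 9 nt.
Frame 2: AUG AGA AUU AGG AGU UUU UAA UUG UGG UGU ACC CAA ACA UAA UGC GAA CGU AUU AAU GCA UGG GAU — AUG at 2, stop UAA at 20 → 21 nt.
Frame 3: UGA GAA UUA GGA GUU UUU AAU UGU GGU GUA CCC AAA CAU AAU GCG AAC GUA UUA AUG CAU GGG AUA — no AUG→stop ORF.
Longest ORF is 21 nt in frame 2 (positions 2–22).

2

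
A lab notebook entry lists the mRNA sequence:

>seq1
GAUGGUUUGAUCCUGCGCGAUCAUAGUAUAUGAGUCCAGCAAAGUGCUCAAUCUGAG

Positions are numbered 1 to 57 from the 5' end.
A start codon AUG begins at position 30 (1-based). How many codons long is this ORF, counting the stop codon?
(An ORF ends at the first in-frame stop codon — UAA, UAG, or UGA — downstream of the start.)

Codons from position 30: AUG (30–32), AGU (33–35), CCA (36–38), GCA (39–41), AAG (42–44), UGC (45–47), UCA (48–50), AUC (51–53), UGA (54–56).
UGA is the first in-frame stop; that's 9 codons including the stop.

9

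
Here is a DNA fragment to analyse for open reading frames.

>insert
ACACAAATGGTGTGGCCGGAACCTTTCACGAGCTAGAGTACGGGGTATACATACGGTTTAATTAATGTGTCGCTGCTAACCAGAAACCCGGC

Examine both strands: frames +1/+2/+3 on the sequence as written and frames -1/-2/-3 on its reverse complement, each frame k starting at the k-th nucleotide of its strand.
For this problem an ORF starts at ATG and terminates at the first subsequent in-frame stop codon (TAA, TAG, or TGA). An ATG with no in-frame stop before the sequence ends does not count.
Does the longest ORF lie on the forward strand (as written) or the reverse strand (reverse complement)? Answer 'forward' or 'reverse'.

Reverse complement (5'→3'): GCCGGGTTTCTGGTTAGCAGCGACACATTAATTAAACCGTATGTATACCCCGTACTCTAGCTCGTGAAAGGTTCCGGCCACACCATTTGTGT
Frame +1: ACA CAA ATG GTG TGG CCG GAA CCT TTC ACG AGC TAG AGT ACG GGG TAT ACA TAC GGT TTA ATT AAT GTG TCG CTG CTA ACC AGA AAC CCG — ATG at 7, stop TAG at 34 → 30 nt.
Frame +2: CAC AAA TGG TGT GGC CGG AAC CTT TCA CGA GCT AGA GTA CGG GGT ATA CAT ACG GTT TAA TTA ATG TGT CGC TGC TAA CCA GAA ACC CGG — ATG at 65, stop TAA at 77 → 15 nt.
Frame +3: ACA AAT GGT GTG GCC GGA ACC TTT CAC GAG CTA GAG TAC GGG GTA TAC ATA CGG TTT AAT TAA TGT GTC GCT GCT AAC CAG AAA CCC GGC — no ATG→stop ORF.
Frame -1: GCC GGG TTT CTG GTT AGC AGC GAC ACA TTA ATT AAA CCG TAT GTA TAC CCC GTA CTC TAG CTC GTG AAA GGT TCC GGC CAC ACC ATT TGT — no ATG→stop ORF.
Frame -2: CCG GGT TTC TGG TTA GCA GCG ACA CAT TAA TTA AAC CGT ATG TAT ACC CCG TAC TCT AGC TCG TGA AAG GTT CCG GCC ACA CCA TTT GTG — ATG at 41, stop TGA at 65 → 27 nt.
Frame -3: CGG GTT TCT GGT TAG CAG CGA CAC ATT AAT TAA ACC GTA TGT ATA CCC CGT ACT CTA GCT CGT GAA AGG TTC CGG CCA CAC CAT TTG TGT — no ATG→stop ORF.
Forward-strand max 30 nt; reverse-strand max 27 nt. The forward strand has the longer ORF.

forward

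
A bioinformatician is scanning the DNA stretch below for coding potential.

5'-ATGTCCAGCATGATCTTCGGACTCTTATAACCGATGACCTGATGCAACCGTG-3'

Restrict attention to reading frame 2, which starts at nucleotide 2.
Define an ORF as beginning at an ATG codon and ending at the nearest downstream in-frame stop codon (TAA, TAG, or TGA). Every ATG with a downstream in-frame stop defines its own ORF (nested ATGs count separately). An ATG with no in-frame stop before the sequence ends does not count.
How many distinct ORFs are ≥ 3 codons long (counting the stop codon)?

Frame 2: TGT CCA GCA TGA TCT TCG GAC TCT TAT AAC CGA TGA CCT GAT GCA ACC GTG — no ATG→stop ORF.
No ORF reaches 3 codons. Count = 0.

0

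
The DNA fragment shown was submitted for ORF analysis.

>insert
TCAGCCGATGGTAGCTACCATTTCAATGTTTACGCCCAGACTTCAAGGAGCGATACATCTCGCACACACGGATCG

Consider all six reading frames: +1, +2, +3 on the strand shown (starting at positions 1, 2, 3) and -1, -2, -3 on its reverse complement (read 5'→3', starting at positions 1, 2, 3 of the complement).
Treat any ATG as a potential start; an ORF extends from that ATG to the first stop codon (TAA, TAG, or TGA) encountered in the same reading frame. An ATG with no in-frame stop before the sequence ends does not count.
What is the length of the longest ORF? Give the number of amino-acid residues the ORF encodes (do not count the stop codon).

Reverse complement (5'→3'): CGATCCGTGTGTGCGAGATGTATCGCTCCTTGAAGTCTGGGCGTAAACATTGAAATGGTAGCTACCATCGGCTGA
Frame +1: TCA GCC GAT GGT AGC TAC CAT TTC AAT GTT TAC GCC CAG ACT TCA AGG AGC GAT ACA TCT CGC ACA CAC GGA TCG — no ATG→stop ORF.
Frame +2: CAG CCG ATG GTA GCT ACC ATT TCA ATG TTT ACG CCC AGA CTT CAA GGA GCG ATA CAT CTC GCA CAC ACG GAT — no ATG→stop ORF.
Frame +3: AGC CGA TGG TAG CTA CCA TTT CAA TGT TTA CGC CCA GAC TTC AAG GAG CGA TAC ATC TCG CAC ACA CGG ATC — no ATG→stop ORF.
Frame -1: CGA TCC GTG TGT GCG AGA TGT ATC GCT CCT TGA AGT CTG GGC GTA AAC ATT GAA ATG GTA GCT ACC ATC GGC TGA — ATG at 55, stop TGA at 73 → 21 nt.
Frame -2: GAT CCG TGT GTG CGA GAT GTA TCG CTC CTT GAA GTC TGG GCG TAA ACA TTG AAA TGG TAG CTA CCA TCG GCT — no ATG→stop ORF.
Frame -3: ATC CGT GTG TGC GAG ATG TAT CGC TCC TTG AAG TCT GGG CGT AAA CAT TGA AAT GGT AGC TAC CAT CGG CTG — ATG at 18, stop TGA at 51 → 36 nt.
Longest: frame -3, positions 18–53, 36 nt = 12 codons = 11 aa. → 11 amino acids.

11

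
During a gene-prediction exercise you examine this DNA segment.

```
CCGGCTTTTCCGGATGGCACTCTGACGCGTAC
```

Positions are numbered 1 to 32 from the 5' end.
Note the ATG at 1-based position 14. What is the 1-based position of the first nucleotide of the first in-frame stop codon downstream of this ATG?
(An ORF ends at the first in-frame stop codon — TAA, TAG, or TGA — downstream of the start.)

23

Codons from position 14: ATG (14–16), GCA (17–19), CTC (20–22), TGA (23–25).
TGA is a stop codon; it begins at position 23.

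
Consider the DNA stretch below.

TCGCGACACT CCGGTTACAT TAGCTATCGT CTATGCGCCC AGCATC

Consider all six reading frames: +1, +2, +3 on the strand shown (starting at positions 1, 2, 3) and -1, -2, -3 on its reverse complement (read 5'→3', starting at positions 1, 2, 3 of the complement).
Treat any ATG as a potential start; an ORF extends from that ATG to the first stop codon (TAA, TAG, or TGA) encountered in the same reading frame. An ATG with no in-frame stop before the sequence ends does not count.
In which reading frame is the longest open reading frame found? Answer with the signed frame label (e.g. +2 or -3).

Reverse complement (5'→3'): GATGCTGGGCGCATAGACGATAGCTAATGTAACCGGAGTGTCGCGA
Frame +1: TCG CGA CAC TCC GGT TAC ATT AGC TAT CGT CTA TGC GCC CAG CAT — no ATG→stop ORF.
Frame +2: CGC GAC ACT CCG GTT ACA TTA GCT ATC GTC TAT GCG CCC AGC ATC — no ATG→stop ORF.
Frame +3: GCG ACA CTC CGG TTA CAT TAG CTA TCG TCT ATG CGC CCA GCA — no ATG→stop ORF.
Frame -1: GAT GCT GGG CGC ATA GAC GAT AGC TAA TGT AAC CGG AGT GTC GCG — no ATG→stop ORF.
Frame -2: ATG CTG GGC GCA TAG ACG ATA GCT AAT GTA ACC GGA GTG TCG CGA — ATG at 2, stop TAG at 14 → 15 nt.
Frame -3: TGC TGG GCG CAT AGA CGA TAG CTA ATG TAA CCG GAG TGT CGC — ATG at 27, stop TAA at 30 → 6 nt.
Longest ORF is 15 nt in frame -2 (positions 2–16).

-2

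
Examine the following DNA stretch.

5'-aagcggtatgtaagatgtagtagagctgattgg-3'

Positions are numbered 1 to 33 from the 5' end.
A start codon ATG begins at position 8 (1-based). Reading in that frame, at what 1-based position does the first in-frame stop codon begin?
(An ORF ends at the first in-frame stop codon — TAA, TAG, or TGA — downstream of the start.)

Codons from position 8: ATG (8–10), TAA (11–13).
TAA is a stop codon; it begins at position 11.

11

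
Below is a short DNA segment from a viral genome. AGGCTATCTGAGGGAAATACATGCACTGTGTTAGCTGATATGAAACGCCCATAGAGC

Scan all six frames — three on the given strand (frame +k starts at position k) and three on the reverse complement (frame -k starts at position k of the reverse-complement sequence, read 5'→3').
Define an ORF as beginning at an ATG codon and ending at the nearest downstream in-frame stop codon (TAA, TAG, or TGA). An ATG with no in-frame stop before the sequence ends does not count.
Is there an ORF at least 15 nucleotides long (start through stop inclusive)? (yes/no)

yes

Reverse complement (5'→3'): GCTCTATGGGCGTTTCATATCAGCTAACACAGTGCATGTATTTCCCTCAGATAGCCT
Frame +1: AGG CTA TCT GAG GGA AAT ACA TGC ACT GTG TTA GCT GAT ATG AAA CGC CCA TAG AGC — ATG at 40, stop TAG at 52 → 15 nt.
Frame +2: GGC TAT CTG AGG GAA ATA CAT GCA CTG TGT TAG CTG ATA TGA AAC GCC CAT AGA — no ATG→stop ORF.
Frame +3: GCT ATC TGA GGG AAA TAC ATG CAC TGT GTT AGC TGA TAT GAA ACG CCC ATA GAG — ATG at 21, stop TGA at 36 → 18 nt.
Frame -1: GCT CTA TGG GCG TTT CAT ATC AGC TAA CAC AGT GCA TGT ATT TCC CTC AGA TAG CCT — no ATG→stop ORF.
Frame -2: CTC TAT GGG CGT TTC ATA TCA GCT AAC ACA GTG CAT GTA TTT CCC TCA GAT AGC — no ATG→stop ORF.
Frame -3: TCT ATG GGC GTT TCA TAT CAG CTA ACA CAG TGC ATG TAT TTC CCT CAG ATA GCC — no ATG→stop ORF.
Frame +1 has an ORF of 15 nucleotides (positions 40–54) ≥ 15, so yes.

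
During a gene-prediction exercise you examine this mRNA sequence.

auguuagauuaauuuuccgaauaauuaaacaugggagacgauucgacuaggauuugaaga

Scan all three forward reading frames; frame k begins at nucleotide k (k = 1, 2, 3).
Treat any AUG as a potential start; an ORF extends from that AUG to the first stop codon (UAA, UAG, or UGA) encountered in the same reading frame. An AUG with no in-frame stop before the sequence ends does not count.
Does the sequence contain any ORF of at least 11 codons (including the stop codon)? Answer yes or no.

Frame 1: AUG UUA GAU UAA UUU UCC GAA UAA UUA AAC AUG GGA GAC GAU UCG ACU AGG AUU UGA AGA — AUG at 1, stop UAA at 10 → 12 nt; AUG at 31, stop UGA at 55 → 27 nt.
Frame 2: UGU UAG AUU AAU UUU CCG AAU AAU UAA ACA UGG GAG ACG AUU CGA CUA GGA UUU GAA — no AUG→stop ORF.
Frame 3: GUU AGA UUA AUU UUC CGA AUA AUU AAA CAU GGG AGA CGA UUC GAC UAG GAU UUG AAG — no AUG→stop ORF.
Largest ORF found is 9 codons < 11, so no.

no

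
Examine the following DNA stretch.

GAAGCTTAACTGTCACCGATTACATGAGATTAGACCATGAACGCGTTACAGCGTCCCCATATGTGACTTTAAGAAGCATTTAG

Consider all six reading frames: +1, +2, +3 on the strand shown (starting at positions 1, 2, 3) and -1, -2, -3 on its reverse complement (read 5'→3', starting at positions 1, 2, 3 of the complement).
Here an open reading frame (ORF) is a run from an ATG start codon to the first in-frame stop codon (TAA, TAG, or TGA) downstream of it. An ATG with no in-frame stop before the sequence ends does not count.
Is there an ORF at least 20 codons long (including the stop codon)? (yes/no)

Reverse complement (5'→3'): CTAAATGCTTCTTAAAGTCACATATGGGGACGCTGTAACGCGTTCATGGTCTAATCTCATGTAATCGGTGACAGTTAAGCTTC
Frame +1: GAA GCT TAA CTG TCA CCG ATT ACA TGA GAT TAG ACC ATG AAC GCG TTA CAG CGT CCC CAT ATG TGA CTT TAA GAA GCA TTT — ATG at 37, stop TGA at 64 → 30 nt; ATG at 61, stop TGA at 64 → 6 nt.
Frame +2: AAG CTT AAC TGT CAC CGA TTA CAT GAG ATT AGA CCA TGA ACG CGT TAC AGC GTC CCC ATA TGT GAC TTT AAG AAG CAT TTA — no ATG→stop ORF.
Frame +3: AGC TTA ACT GTC ACC GAT TAC ATG AGA TTA GAC CAT GAA CGC GTT ACA GCG TCC CCA TAT GTG ACT TTA AGA AGC ATT TAG — ATG at 24, stop TAG at 81 → 60 nt.
Frame -1: CTA AAT GCT TCT TAA AGT CAC ATA TGG GGA CGC TGT AAC GCG TTC ATG GTC TAA TCT CAT GTA ATC GGT GAC AGT TAA GCT — ATG at 46, stop TAA at 52 → 9 nt.
Frame -2: TAA ATG CTT CTT AAA GTC ACA TAT GGG GAC GCT GTA ACG CGT TCA TGG TCT AAT CTC ATG TAA TCG GTG ACA GTT AAG CTT — ATG at 5, stop TAA at 62 → 60 nt; ATG at 59, stop TAA at 62 → 6 nt.
Frame -3: AAA TGC TTC TTA AAG TCA CAT ATG GGG ACG CTG TAA CGC GTT CAT GGT CTA ATC TCA TGT AAT CGG TGA CAG TTA AGC TTC — ATG at 24, stop TAA at 36 → 15 nt.
Frame +3 has an ORF of 20 codons (positions 24–83) ≥ 20, so yes.

yes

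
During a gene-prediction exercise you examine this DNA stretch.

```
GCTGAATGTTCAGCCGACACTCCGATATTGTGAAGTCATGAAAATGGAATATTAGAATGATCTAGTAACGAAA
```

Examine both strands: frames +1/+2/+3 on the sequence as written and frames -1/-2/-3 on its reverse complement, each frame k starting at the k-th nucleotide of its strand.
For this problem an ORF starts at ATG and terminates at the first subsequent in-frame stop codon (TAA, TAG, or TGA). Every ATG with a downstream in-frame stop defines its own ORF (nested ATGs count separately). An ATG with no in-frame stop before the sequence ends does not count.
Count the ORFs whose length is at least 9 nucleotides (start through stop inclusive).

5

Reverse complement (5'→3'): TTTCGTTACTAGATCATTCTAATATTCCATTTTCATGACTTCACAATATCGGAGTGTCGGCTGAACATTCAGC
Frame +1: GCT GAA TGT TCA GCC GAC ACT CCG ATA TTG TGA AGT CAT GAA AAT GGA ATA TTA GAA TGA TCT AGT AAC GAA — no ATG→stop ORF.
Frame +2: CTG AAT GTT CAG CCG ACA CTC CGA TAT TGT GAA GTC ATG AAA ATG GAA TAT TAG AAT GAT CTA GTA ACG AAA — ATG at 38, stop TAG at 53 → 18 nt; ATG at 44, stop TAG at 53 → 12 nt.
Frame +3: TGA ATG TTC AGC CGA CAC TCC GAT ATT GTG AAG TCA TGA AAA TGG AAT ATT AGA ATG ATC TAG TAA CGA — ATG at 6, stop TGA at 39 → 36 nt; ATG at 57, stop TAG at 63 → 9 nt.
Frame -1: TTT CGT TAC TAG ATC ATT CTA ATA TTC CAT TTT CAT GAC TTC ACA ATA TCG GAG TGT CGG CTG AAC ATT CAG — no ATG→stop ORF.
Frame -2: TTC GTT ACT AGA TCA TTC TAA TAT TCC ATT TTC ATG ACT TCA CAA TAT CGG AGT GTC GGC TGA ACA TTC AGC — ATG at 35, stop TGA at 62 → 30 nt.
Frame -3: TCG TTA CTA GAT CAT TCT AAT ATT CCA TTT TCA TGA CTT CAC AAT ATC GGA GTG TCG GCT GAA CAT TCA — no ATG→stop ORF.
ORFs ≥ 9 nucleotides: frame +2 38–55 (18 nucleotides), frame +2 44–55 (12 nucleotides), frame +3 6–41 (36 nucleotides), frame +3 57–65 (9 nucleotides), frame -2 35–64 (30 nucleotides). Count = 5.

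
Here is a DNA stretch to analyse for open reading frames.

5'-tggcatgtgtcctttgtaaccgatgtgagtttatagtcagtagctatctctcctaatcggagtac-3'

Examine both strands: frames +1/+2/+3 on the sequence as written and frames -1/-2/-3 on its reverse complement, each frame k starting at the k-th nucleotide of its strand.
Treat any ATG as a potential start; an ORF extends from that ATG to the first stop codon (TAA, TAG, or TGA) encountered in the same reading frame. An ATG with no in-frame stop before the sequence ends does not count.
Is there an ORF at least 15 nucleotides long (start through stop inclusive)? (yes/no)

Reverse complement (5'→3'): GTACTCCGATTAGGAGAGATAGCTACTGACTATAAACTCACATCGGTTACAAAGGACACATGCCA
Frame +1: TGG CAT GTG TCC TTT GTA ACC GAT GTG AGT TTA TAG TCA GTA GCT ATC TCT CCT AAT CGG AGT — no ATG→stop ORF.
Frame +2: GGC ATG TGT CCT TTG TAA CCG ATG TGA GTT TAT AGT CAG TAG CTA TCT CTC CTA ATC GGA GTA — ATG at 5, stop TAA at 17 → 15 nt; ATG at 23, stop TGA at 26 → 6 nt.
Frame +3: GCA TGT GTC CTT TGT AAC CGA TGT GAG TTT ATA GTC AGT AGC TAT CTC TCC TAA TCG GAG TAC — no ATG→stop ORF.
Frame -1: GTA CTC CGA TTA GGA GAG ATA GCT ACT GAC TAT AAA CTC ACA TCG GTT ACA AAG GAC ACA TGC — no ATG→stop ORF.
Frame -2: TAC TCC GAT TAG GAG AGA TAG CTA CTG ACT ATA AAC TCA CAT CGG TTA CAA AGG ACA CAT GCC — no ATG→stop ORF.
Frame -3: ACT CCG ATT AGG AGA GAT AGC TAC TGA CTA TAA ACT CAC ATC GGT TAC AAA GGA CAC ATG CCA — no ATG→stop ORF.
Frame +2 has an ORF of 15 nucleotides (positions 5–19) ≥ 15, so yes.

yes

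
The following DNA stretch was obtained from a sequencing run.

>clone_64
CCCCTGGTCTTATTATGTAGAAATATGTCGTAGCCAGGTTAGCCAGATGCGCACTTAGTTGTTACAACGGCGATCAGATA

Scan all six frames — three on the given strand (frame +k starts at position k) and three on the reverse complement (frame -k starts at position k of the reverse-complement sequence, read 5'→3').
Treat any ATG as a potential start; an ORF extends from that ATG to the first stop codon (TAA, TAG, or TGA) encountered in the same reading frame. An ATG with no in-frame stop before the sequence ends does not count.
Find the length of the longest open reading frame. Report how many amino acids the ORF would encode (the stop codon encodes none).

Reverse complement (5'→3'): TATCTGATCGCCGTTGTAACAACTAAGTGCGCATCTGGCTAACCTGGCTACGACATATTTCTACATAATAAGACCAGGGG
Frame +1: CCC CTG GTC TTA TTA TGT AGA AAT ATG TCG TAG CCA GGT TAG CCA GAT GCG CAC TTA GTT GTT ACA ACG GCG ATC AGA — ATG at 25, stop TAG at 31 → 9 nt.
Frame +2: CCC TGG TCT TAT TAT GTA GAA ATA TGT CGT AGC CAG GTT AGC CAG ATG CGC ACT TAG TTG TTA CAA CGG CGA TCA GAT — ATG at 47, stop TAG at 56 → 12 nt.
Frame +3: CCT GGT CTT ATT ATG TAG AAA TAT GTC GTA GCC AGG TTA GCC AGA TGC GCA CTT AGT TGT TAC AAC GGC GAT CAG ATA — ATG at 15, stop TAG at 18 → 6 nt.
Frame -1: TAT CTG ATC GCC GTT GTA ACA ACT AAG TGC GCA TCT GGC TAA CCT GGC TAC GAC ATA TTT CTA CAT AAT AAG ACC AGG — no ATG→stop ORF.
Frame -2: ATC TGA TCG CCG TTG TAA CAA CTA AGT GCG CAT CTG GCT AAC CTG GCT ACG ACA TAT TTC TAC ATA ATA AGA CCA GGG — no ATG→stop ORF.
Frame -3: TCT GAT CGC CGT TGT AAC AAC TAA GTG CGC ATC TGG CTA ACC TGG CTA CGA CAT ATT TCT ACA TAA TAA GAC CAG GGG — no ATG→stop ORF.
Longest: frame +2, positions 47–58, 12 nt = 4 codons = 3 aa. → 3 amino acids.

3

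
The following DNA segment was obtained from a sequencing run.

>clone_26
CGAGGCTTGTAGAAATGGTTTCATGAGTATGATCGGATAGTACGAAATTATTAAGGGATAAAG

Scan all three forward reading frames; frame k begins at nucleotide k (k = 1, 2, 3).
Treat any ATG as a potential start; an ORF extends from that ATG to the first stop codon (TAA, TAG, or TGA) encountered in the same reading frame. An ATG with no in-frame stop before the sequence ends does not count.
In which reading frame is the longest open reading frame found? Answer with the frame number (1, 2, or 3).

Frame 1: CGA GGC TTG TAG AAA TGG TTT CAT GAG TAT GAT CGG ATA GTA CGA AAT TAT TAA GGG ATA AAG — no ATG→stop ORF.
Frame 2: GAG GCT TGT AGA AAT GGT TTC ATG AGT ATG ATC GGA TAG TAC GAA ATT ATT AAG GGA TAA — ATG at 23, stop TAG at 38 → 18 nt; ATG at 29, stop TAG at 38 → 12 nt.
Frame 3: AGG CTT GTA GAA ATG GTT TCA TGA GTA TGA TCG GAT AGT ACG AAA TTA TTA AGG GAT AAA — ATG at 15, stop TGA at 24 → 12 nt.
Longest ORF is 18 nt in frame 2 (positions 23–40).

2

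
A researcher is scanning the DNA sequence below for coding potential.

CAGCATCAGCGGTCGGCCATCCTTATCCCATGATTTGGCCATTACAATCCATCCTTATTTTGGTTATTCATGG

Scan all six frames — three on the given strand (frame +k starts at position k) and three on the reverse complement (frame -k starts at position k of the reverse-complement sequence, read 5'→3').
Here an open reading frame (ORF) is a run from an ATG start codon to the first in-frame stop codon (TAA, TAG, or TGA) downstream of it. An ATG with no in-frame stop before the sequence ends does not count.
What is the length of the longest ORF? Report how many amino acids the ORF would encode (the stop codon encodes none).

9

Reverse complement (5'→3'): CCATGAATAACCAAAATAAGGATGGATTGTAATGGCCAAATCATGGGATAAGGATGGCCGACCGCTGATGCTG
Frame +1: CAG CAT CAG CGG TCG GCC ATC CTT ATC CCA TGA TTT GGC CAT TAC AAT CCA TCC TTA TTT TGG TTA TTC ATG — no ATG→stop ORF.
Frame +2: AGC ATC AGC GGT CGG CCA TCC TTA TCC CAT GAT TTG GCC ATT ACA ATC CAT CCT TAT TTT GGT TAT TCA TGG — no ATG→stop ORF.
Frame +3: GCA TCA GCG GTC GGC CAT CCT TAT CCC ATG ATT TGG CCA TTA CAA TCC ATC CTT ATT TTG GTT ATT CAT — no ATG→stop ORF.
Frame -1: CCA TGA ATA ACC AAA ATA AGG ATG GAT TGT AAT GGC CAA ATC ATG GGA TAA GGA TGG CCG ACC GCT GAT GCT — ATG at 22, stop TAA at 49 → 30 nt; ATG at 43, stop TAA at 49 → 9 nt.
Frame -2: CAT GAA TAA CCA AAA TAA GGA TGG ATT GTA ATG GCC AAA TCA TGG GAT AAG GAT GGC CGA CCG CTG ATG CTG — no ATG→stop ORF.
Frame -3: ATG AAT AAC CAA AAT AAG GAT GGA TTG TAA TGG CCA AAT CAT GGG ATA AGG ATG GCC GAC CGC TGA TGC — ATG at 3, stop TAA at 30 → 30 nt; ATG at 54, stop TGA at 66 → 15 nt.
Longest: frame -1, positions 22–51, 30 nt = 10 codons = 9 aa. → 9 amino acids.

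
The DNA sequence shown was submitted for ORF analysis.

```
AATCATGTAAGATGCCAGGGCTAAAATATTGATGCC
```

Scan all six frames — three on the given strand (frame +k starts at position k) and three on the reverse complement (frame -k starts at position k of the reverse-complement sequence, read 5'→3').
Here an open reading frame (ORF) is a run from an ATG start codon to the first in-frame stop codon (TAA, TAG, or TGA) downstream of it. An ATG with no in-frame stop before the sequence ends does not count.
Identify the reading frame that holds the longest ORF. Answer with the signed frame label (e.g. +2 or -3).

+3

Reverse complement (5'→3'): GGCATCAATATTTTAGCCCTGGCATCTTACATGATT
Frame +1: AAT CAT GTA AGA TGC CAG GGC TAA AAT ATT GAT GCC — no ATG→stop ORF.
Frame +2: ATC ATG TAA GAT GCC AGG GCT AAA ATA TTG ATG — ATG at 5, stop TAA at 8 → 6 nt.
Frame +3: TCA TGT AAG ATG CCA GGG CTA AAA TAT TGA TGC — ATG at 12, stop TGA at 30 → 21 nt.
Frame -1: GGC ATC AAT ATT TTA GCC CTG GCA TCT TAC ATG ATT — no ATG→stop ORF.
Frame -2: GCA TCA ATA TTT TAG CCC TGG CAT CTT ACA TGA — no ATG→stop ORF.
Frame -3: CAT CAA TAT TTT AGC CCT GGC ATC TTA CAT GAT — no ATG→stop ORF.
Longest ORF is 21 nt in frame +3 (positions 12–32).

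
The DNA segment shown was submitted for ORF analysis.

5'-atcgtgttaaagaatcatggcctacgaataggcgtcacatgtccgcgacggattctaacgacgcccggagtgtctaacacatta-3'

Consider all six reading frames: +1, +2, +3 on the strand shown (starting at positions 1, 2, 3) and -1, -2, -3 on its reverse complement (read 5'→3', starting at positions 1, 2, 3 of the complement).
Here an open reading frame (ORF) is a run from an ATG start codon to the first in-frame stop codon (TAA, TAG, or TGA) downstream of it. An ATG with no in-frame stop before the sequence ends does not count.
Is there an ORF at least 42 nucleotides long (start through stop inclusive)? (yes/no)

no

Reverse complement (5'→3'): TAATGTGTTAGACACTCCGGGCGTCGTTAGAATCCGTCGCGGACATGTGACGCCTATTCGTAGGCCATGATTCTTTAACACGAT
Frame +1: ATC GTG TTA AAG AAT CAT GGC CTA CGA ATA GGC GTC ACA TGT CCG CGA CGG ATT CTA ACG ACG CCC GGA GTG TCT AAC ACA TTA — no ATG→stop ORF.
Frame +2: TCG TGT TAA AGA ATC ATG GCC TAC GAA TAG GCG TCA CAT GTC CGC GAC GGA TTC TAA CGA CGC CCG GAG TGT CTA ACA CAT — ATG at 17, stop TAG at 29 → 15 nt.
Frame +3: CGT GTT AAA GAA TCA TGG CCT ACG AAT AGG CGT CAC ATG TCC GCG ACG GAT TCT AAC GAC GCC CGG AGT GTC TAA CAC ATT — ATG at 39, stop TAA at 75 → 39 nt.
Frame -1: TAA TGT GTT AGA CAC TCC GGG CGT CGT TAG AAT CCG TCG CGG ACA TGT GAC GCC TAT TCG TAG GCC ATG ATT CTT TAA CAC GAT — ATG at 67, stop TAA at 76 → 12 nt.
Frame -2: AAT GTG TTA GAC ACT CCG GGC GTC GTT AGA ATC CGT CGC GGA CAT GTG ACG CCT ATT CGT AGG CCA TGA TTC TTT AAC ACG — no ATG→stop ORF.
Frame -3: ATG TGT TAG ACA CTC CGG GCG TCG TTA GAA TCC GTC GCG GAC ATG TGA CGC CTA TTC GTA GGC CAT GAT TCT TTA ACA CGA — ATG at 3, stop TAG at 9 → 9 nt; ATG at 45, stop TGA at 48 → 6 nt.
Largest ORF found is 39 nucleotides < 42, so no.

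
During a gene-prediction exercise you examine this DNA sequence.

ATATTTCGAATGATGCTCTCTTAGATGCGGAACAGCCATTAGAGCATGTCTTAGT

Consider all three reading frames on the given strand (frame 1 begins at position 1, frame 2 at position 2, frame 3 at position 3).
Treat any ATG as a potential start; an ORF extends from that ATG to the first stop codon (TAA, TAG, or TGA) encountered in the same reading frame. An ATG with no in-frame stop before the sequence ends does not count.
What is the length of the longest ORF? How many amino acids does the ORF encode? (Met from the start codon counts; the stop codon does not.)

5

Frame 1: ATA TTT CGA ATG ATG CTC TCT TAG ATG CGG AAC AGC CAT TAG AGC ATG TCT TAG — ATG at 10, stop TAG at 22 → 15 nt; ATG at 13, stop TAG at 22 → 12 nt; ATG at 25, stop TAG at 40 → 18 nt; ATG at 46, stop TAG at 52 → 9 nt.
Frame 2: TAT TTC GAA TGA TGC TCT CTT AGA TGC GGA ACA GCC ATT AGA GCA TGT CTT AGT — no ATG→stop ORF.
Frame 3: ATT TCG AAT GAT GCT CTC TTA GAT GCG GAA CAG CCA TTA GAG CAT GTC TTA — no ATG→stop ORF.
Longest: frame 1, positions 25–42, 18 nt = 6 codons = 5 aa. → 5 amino acids.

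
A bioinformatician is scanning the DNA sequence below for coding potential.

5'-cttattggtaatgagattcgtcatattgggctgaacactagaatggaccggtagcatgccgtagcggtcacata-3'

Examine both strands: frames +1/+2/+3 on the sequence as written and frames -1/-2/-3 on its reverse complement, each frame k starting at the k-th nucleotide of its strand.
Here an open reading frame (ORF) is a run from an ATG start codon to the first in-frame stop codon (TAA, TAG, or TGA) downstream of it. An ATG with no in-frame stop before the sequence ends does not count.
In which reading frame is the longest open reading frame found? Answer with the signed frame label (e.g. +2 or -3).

+2

Reverse complement (5'→3'): TATGTGACCGCTACGGCATGCTACCGGTCCATTCTAGTGTTCAGCCCAATATGACGAATCTCATTACCAATAAG
Frame +1: CTT ATT GGT AAT GAG ATT CGT CAT ATT GGG CTG AAC ACT AGA ATG GAC CGG TAG CAT GCC GTA GCG GTC ACA — ATG at 43, stop TAG at 52 → 12 nt.
Frame +2: TTA TTG GTA ATG AGA TTC GTC ATA TTG GGC TGA ACA CTA GAA TGG ACC GGT AGC ATG CCG TAG CGG TCA CAT — ATG at 11, stop TGA at 32 → 24 nt; ATG at 56, stop TAG at 62 → 9 nt.
Frame +3: TAT TGG TAA TGA GAT TCG TCA TAT TGG GCT GAA CAC TAG AAT GGA CCG GTA GCA TGC CGT AGC GGT CAC ATA — no ATG→stop ORF.
Frame -1: TAT GTG ACC GCT ACG GCA TGC TAC CGG TCC ATT CTA GTG TTC AGC CCA ATA TGA CGA ATC TCA TTA CCA ATA — no ATG→stop ORF.
Frame -2: ATG TGA CCG CTA CGG CAT GCT ACC GGT CCA TTC TAG TGT TCA GCC CAA TAT GAC GAA TCT CAT TAC CAA TAA — ATG at 2, stop TGA at 5 → 6 nt.
Frame -3: TGT GAC CGC TAC GGC ATG CTA CCG GTC CAT TCT AGT GTT CAG CCC AAT ATG ACG AAT CTC ATT ACC AAT AAG — no ATG→stop ORF.
Longest ORF is 24 nt in frame +2 (positions 11–34).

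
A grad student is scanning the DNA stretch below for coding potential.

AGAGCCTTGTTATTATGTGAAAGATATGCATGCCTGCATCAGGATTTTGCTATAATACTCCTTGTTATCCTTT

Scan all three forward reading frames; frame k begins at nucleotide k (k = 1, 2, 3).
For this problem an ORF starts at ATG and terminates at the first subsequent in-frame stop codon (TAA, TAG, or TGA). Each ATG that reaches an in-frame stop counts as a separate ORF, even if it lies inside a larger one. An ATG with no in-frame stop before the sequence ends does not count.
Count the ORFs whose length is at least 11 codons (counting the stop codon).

0

Frame 1: AGA GCC TTG TTA TTA TGT GAA AGA TAT GCA TGC CTG CAT CAG GAT TTT GCT ATA ATA CTC CTT GTT ATC CTT — no ATG→stop ORF.
Frame 2: GAG CCT TGT TAT TAT GTG AAA GAT ATG CAT GCC TGC ATC AGG ATT TTG CTA TAA TAC TCC TTG TTA TCC TTT — ATG at 26, stop TAA at 53 → 30 nt.
Frame 3: AGC CTT GTT ATT ATG TGA AAG ATA TGC ATG CCT GCA TCA GGA TTT TGC TAT AAT ACT CCT TGT TAT CCT — ATG at 15, stop TGA at 18 → 6 nt.
No ORF reaches 11 codons. Count = 0.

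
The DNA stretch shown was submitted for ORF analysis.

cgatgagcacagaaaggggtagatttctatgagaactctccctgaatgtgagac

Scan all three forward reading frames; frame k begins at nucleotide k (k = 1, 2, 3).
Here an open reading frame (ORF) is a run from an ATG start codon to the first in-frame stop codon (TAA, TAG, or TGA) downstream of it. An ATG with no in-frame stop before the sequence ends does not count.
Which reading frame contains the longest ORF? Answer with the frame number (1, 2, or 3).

Frame 1: CGA TGA GCA CAG AAA GGG GTA GAT TTC TAT GAG AAC TCT CCC TGA ATG TGA GAC — ATG at 46, stop TGA at 49 → 6 nt.
Frame 2: GAT GAG CAC AGA AAG GGG TAG ATT TCT ATG AGA ACT CTC CCT GAA TGT GAG — no ATG→stop ORF.
Frame 3: ATG AGC ACA GAA AGG GGT AGA TTT CTA TGA GAA CTC TCC CTG AAT GTG AGA — ATG at 3, stop TGA at 30 → 30 nt.
Longest ORF is 30 nt in frame 3 (positions 3–32).

3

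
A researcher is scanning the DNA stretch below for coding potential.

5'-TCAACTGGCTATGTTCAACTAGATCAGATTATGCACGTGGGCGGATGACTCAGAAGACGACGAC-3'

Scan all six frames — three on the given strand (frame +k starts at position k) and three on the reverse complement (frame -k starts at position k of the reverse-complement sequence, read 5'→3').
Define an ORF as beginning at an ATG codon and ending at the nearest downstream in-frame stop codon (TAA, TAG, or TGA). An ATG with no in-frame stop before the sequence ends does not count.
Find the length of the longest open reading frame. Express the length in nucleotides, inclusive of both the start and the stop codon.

Reverse complement (5'→3'): GTCGTCGTCTTCTGAGTCATCCGCCCACGTGCATAATCTGATCTAGTTGAACATAGCCAGTTGA
Frame +1: TCA ACT GGC TAT GTT CAA CTA GAT CAG ATT ATG CAC GTG GGC GGA TGA CTC AGA AGA CGA CGA — ATG at 31, stop TGA at 46 → 18 nt.
Frame +2: CAA CTG GCT ATG TTC AAC TAG ATC AGA TTA TGC ACG TGG GCG GAT GAC TCA GAA GAC GAC GAC — ATG at 11, stop TAG at 20 → 12 nt.
Frame +3: AAC TGG CTA TGT TCA ACT AGA TCA GAT TAT GCA CGT GGG CGG ATG ACT CAG AAG ACG ACG — no ATG→stop ORF.
Frame -1: GTC GTC GTC TTC TGA GTC ATC CGC CCA CGT GCA TAA TCT GAT CTA GTT GAA CAT AGC CAG TTG — no ATG→stop ORF.
Frame -2: TCG TCG TCT TCT GAG TCA TCC GCC CAC GTG CAT AAT CTG ATC TAG TTG AAC ATA GCC AGT TGA — no ATG→stop ORF.
Frame -3: CGT CGT CTT CTG AGT CAT CCG CCC ACG TGC ATA ATC TGA TCT AGT TGA ACA TAG CCA GTT — no ATG→stop ORF.
Longest: frame +1, positions 31–48, 18 nt = 6 codons = 5 aa. → 18 nucleotides.

18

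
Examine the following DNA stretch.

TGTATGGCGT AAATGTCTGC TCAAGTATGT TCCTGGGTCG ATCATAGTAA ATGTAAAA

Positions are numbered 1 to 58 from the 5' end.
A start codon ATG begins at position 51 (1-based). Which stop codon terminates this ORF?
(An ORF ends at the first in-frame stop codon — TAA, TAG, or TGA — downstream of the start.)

Codons from position 51: ATG (51–53), TAA (54–56).
The first in-frame stop codon is TAA.

TAA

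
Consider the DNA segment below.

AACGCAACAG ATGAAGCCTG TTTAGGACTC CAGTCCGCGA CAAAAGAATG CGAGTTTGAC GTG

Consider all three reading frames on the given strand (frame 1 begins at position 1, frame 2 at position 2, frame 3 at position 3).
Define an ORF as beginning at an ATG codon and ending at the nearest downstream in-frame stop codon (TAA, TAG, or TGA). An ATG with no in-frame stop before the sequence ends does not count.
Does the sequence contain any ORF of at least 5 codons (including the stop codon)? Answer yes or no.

Frame 1: AAC GCA ACA GAT GAA GCC TGT TTA GGA CTC CAG TCC GCG ACA AAA GAA TGC GAG TTT GAC GTG — no ATG→stop ORF.
Frame 2: ACG CAA CAG ATG AAG CCT GTT TAG GAC TCC AGT CCG CGA CAA AAG AAT GCG AGT TTG ACG — ATG at 11, stop TAG at 23 → 15 nt.
Frame 3: CGC AAC AGA TGA AGC CTG TTT AGG ACT CCA GTC CGC GAC AAA AGA ATG CGA GTT TGA CGT — ATG at 48, stop TGA at 57 → 12 nt.
Frame 2 has an ORF of 5 codons (positions 11–25) ≥ 5, so yes.

yes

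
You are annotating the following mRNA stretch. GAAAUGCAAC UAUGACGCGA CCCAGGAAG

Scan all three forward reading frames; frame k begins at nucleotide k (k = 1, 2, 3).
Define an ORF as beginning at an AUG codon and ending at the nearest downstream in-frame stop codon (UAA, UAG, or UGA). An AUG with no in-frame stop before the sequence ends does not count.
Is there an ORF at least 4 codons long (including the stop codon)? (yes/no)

Frame 1: GAA AUG CAA CUA UGA CGC GAC CCA GGA — AUG at 4, stop UGA at 13 → 12 nt.
Frame 2: AAA UGC AAC UAU GAC GCG ACC CAG GAA — no AUG→stop ORF.
Frame 3: AAU GCA ACU AUG ACG CGA CCC AGG AAG — no AUG→stop ORF.
Frame 1 has an ORF of 4 codons (positions 4–15) ≥ 4, so yes.

yes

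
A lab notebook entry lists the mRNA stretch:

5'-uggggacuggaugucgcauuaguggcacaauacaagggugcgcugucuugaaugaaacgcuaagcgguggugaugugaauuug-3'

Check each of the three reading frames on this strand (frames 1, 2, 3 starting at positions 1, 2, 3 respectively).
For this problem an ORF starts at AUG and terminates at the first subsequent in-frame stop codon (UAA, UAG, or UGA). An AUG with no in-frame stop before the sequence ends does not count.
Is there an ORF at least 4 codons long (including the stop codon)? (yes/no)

yes

Frame 1: UGG GGA CUG GAU GUC GCA UUA GUG GCA CAA UAC AAG GGU GCG CUG UCU UGA AUG AAA CGC UAA GCG GUG GUG AUG UGA AUU — AUG at 52, stop UAA at 61 → 12 nt; AUG at 73, stop UGA at 76 → 6 nt.
Frame 2: GGG GAC UGG AUG UCG CAU UAG UGG CAC AAU ACA AGG GUG CGC UGU CUU GAA UGA AAC GCU AAG CGG UGG UGA UGU GAA UUU — AUG at 11, stop UAG at 20 → 12 nt.
Frame 3: GGG ACU GGA UGU CGC AUU AGU GGC ACA AUA CAA GGG UGC GCU GUC UUG AAU GAA ACG CUA AGC GGU GGU GAU GUG AAU UUG — no AUG→stop ORF.
Frame 1 has an ORF of 4 codons (positions 52–63) ≥ 4, so yes.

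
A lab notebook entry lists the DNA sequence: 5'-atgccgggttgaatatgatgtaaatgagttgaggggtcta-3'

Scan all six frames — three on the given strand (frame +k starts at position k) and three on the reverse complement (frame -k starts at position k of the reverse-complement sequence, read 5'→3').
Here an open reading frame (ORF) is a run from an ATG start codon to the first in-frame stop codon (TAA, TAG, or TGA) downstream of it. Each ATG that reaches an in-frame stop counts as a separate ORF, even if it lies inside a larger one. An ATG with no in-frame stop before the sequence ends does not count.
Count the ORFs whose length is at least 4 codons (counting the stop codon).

1

Reverse complement (5'→3'): TAGACCCCTCAACTCATTTACATCATATTCAACCCGGCAT
Frame +1: ATG CCG GGT TGA ATA TGA TGT AAA TGA GTT GAG GGG TCT — ATG at 1, stop TGA at 10 → 12 nt.
Frame +2: TGC CGG GTT GAA TAT GAT GTA AAT GAG TTG AGG GGT CTA — no ATG→stop ORF.
Frame +3: GCC GGG TTG AAT ATG ATG TAA ATG AGT TGA GGG GTC — ATG at 15, stop TAA at 21 → 9 nt; ATG at 18, stop TAA at 21 → 6 nt; ATG at 24, stop TGA at 30 → 9 nt.
Frame -1: TAG ACC CCT CAA CTC ATT TAC ATC ATA TTC AAC CCG GCA — no ATG→stop ORF.
Frame -2: AGA CCC CTC AAC TCA TTT ACA TCA TAT TCA ACC CGG CAT — no ATG→stop ORF.
Frame -3: GAC CCC TCA ACT CAT TTA CAT CAT ATT CAA CCC GGC — no ATG→stop ORF.
ORFs ≥ 4 codons: frame +1 1–12 (4 codons). Count = 1.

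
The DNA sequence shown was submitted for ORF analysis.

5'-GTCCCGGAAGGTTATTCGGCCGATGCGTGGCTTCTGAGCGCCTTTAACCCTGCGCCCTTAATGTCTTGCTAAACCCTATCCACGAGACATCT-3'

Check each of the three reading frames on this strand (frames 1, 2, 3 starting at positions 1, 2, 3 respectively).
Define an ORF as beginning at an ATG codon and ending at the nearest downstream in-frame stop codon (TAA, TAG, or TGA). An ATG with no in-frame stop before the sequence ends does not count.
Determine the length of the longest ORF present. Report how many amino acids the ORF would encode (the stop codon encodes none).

4

Frame 1: GTC CCG GAA GGT TAT TCG GCC GAT GCG TGG CTT CTG AGC GCC TTT AAC CCT GCG CCC TTA ATG TCT TGC TAA ACC CTA TCC ACG AGA CAT — ATG at 61, stop TAA at 70 → 12 nt.
Frame 2: TCC CGG AAG GTT ATT CGG CCG ATG CGT GGC TTC TGA GCG CCT TTA ACC CTG CGC CCT TAA TGT CTT GCT AAA CCC TAT CCA CGA GAC ATC — ATG at 23, stop TGA at 35 → 15 nt.
Frame 3: CCC GGA AGG TTA TTC GGC CGA TGC GTG GCT TCT GAG CGC CTT TAA CCC TGC GCC CTT AAT GTC TTG CTA AAC CCT ATC CAC GAG ACA TCT — no ATG→stop ORF.
Longest: frame 2, positions 23–37, 15 nt = 5 codons = 4 aa. → 4 amino acids.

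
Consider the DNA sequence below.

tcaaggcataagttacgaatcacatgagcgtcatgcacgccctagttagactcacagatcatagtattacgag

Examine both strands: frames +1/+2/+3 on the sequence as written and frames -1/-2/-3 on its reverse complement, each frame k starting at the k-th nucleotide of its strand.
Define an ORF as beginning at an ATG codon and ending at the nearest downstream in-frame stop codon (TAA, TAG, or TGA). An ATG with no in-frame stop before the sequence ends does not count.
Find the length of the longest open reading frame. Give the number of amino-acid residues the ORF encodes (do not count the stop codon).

Reverse complement (5'→3'): CTCGTAATACTATGATCTGTGAGTCTAACTAGGGCGTGCATGACGCTCATGTGATTCGTAACTTATGCCTTGA
Frame +1: TCA AGG CAT AAG TTA CGA ATC ACA TGA GCG TCA TGC ACG CCC TAG TTA GAC TCA CAG ATC ATA GTA TTA CGA — no ATG→stop ORF.
Frame +2: CAA GGC ATA AGT TAC GAA TCA CAT GAG CGT CAT GCA CGC CCT AGT TAG ACT CAC AGA TCA TAG TAT TAC GAG — no ATG→stop ORF.
Frame +3: AAG GCA TAA GTT ACG AAT CAC ATG AGC GTC ATG CAC GCC CTA GTT AGA CTC ACA GAT CAT AGT ATT ACG — no ATG→stop ORF.
Frame -1: CTC GTA ATA CTA TGA TCT GTG AGT CTA ACT AGG GCG TGC ATG ACG CTC ATG TGA TTC GTA ACT TAT GCC TTG — ATG at 40, stop TGA at 52 → 15 nt; ATG at 49, stop TGA at 52 → 6 nt.
Frame -2: TCG TAA TAC TAT GAT CTG TGA GTC TAA CTA GGG CGT GCA TGA CGC TCA TGT GAT TCG TAA CTT ATG CCT TGA — ATG at 65, stop TGA at 71 → 9 nt.
Frame -3: CGT AAT ACT ATG ATC TGT GAG TCT AAC TAG GGC GTG CAT GAC GCT CAT GTG ATT CGT AAC TTA TGC CTT — ATG at 12, stop TAG at 30 → 21 nt.
Longest: frame -3, positions 12–32, 21 nt = 7 codons = 6 aa. → 6 amino acids.

6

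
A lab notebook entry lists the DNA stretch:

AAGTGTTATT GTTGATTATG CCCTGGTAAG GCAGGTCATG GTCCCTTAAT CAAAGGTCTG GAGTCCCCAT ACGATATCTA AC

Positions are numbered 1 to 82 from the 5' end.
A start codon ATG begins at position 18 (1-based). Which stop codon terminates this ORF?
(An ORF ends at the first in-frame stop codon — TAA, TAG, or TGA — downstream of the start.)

TAA

Codons from position 18: ATG (18–20), CCC (21–23), TGG (24–26), TAA (27–29).
The first in-frame stop codon is TAA.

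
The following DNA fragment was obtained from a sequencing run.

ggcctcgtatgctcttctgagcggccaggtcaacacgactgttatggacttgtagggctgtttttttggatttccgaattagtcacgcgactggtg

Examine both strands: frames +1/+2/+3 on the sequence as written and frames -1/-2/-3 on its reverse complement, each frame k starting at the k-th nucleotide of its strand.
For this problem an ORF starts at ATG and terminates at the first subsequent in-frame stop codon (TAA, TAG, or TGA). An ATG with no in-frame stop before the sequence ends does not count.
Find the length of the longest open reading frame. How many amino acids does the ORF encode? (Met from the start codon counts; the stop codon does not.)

Reverse complement (5'→3'): CACCAGTCGCGTGACTAATTCGGAAATCCAAAAAAACAGCCCTACAAGTCCATAACAGTCGTGTTGACCTGGCCGCTCAGAAGAGCATACGAGGCC
Frame +1: GGC CTC GTA TGC TCT TCT GAG CGG CCA GGT CAA CAC GAC TGT TAT GGA CTT GTA GGG CTG TTT TTT TGG ATT TCC GAA TTA GTC ACG CGA CTG GTG — no ATG→stop ORF.
Frame +2: GCC TCG TAT GCT CTT CTG AGC GGC CAG GTC AAC ACG ACT GTT ATG GAC TTG TAG GGC TGT TTT TTT GGA TTT CCG AAT TAG TCA CGC GAC TGG — ATG at 44, stop TAG at 53 → 12 nt.
Frame +3: CCT CGT ATG CTC TTC TGA GCG GCC AGG TCA ACA CGA CTG TTA TGG ACT TGT AGG GCT GTT TTT TTG GAT TTC CGA ATT AGT CAC GCG ACT GGT — ATG at 9, stop TGA at 18 → 12 nt.
Frame -1: CAC CAG TCG CGT GAC TAA TTC GGA AAT CCA AAA AAA CAG CCC TAC AAG TCC ATA ACA GTC GTG TTG ACC TGG CCG CTC AGA AGA GCA TAC GAG GCC — no ATG→stop ORF.
Frame -2: ACC AGT CGC GTG ACT AAT TCG GAA ATC CAA AAA AAC AGC CCT ACA AGT CCA TAA CAG TCG TGT TGA CCT GGC CGC TCA GAA GAG CAT ACG AGG — no ATG→stop ORF.
Frame -3: CCA GTC GCG TGA CTA ATT CGG AAA TCC AAA AAA ACA GCC CTA CAA GTC CAT AAC AGT CGT GTT GAC CTG GCC GCT CAG AAG AGC ATA CGA GGC — no ATG→stop ORF.
Longest: frame +2, positions 44–55, 12 nt = 4 codons = 3 aa. → 3 amino acids.

3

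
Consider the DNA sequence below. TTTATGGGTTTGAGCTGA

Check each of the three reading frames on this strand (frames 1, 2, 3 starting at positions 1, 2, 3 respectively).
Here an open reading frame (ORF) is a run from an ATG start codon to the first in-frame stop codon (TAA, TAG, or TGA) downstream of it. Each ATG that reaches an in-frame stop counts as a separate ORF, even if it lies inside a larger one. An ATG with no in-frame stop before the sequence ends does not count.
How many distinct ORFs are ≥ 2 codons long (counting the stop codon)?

1

Frame 1: TTT ATG GGT TTG AGC TGA — ATG at 4, stop TGA at 16 → 15 nt.
Frame 2: TTA TGG GTT TGA GCT — no ATG→stop ORF.
Frame 3: TAT GGG TTT GAG CTG — no ATG→stop ORF.
ORFs ≥ 2 codons: frame 1 4–18 (5 codons). Count = 1.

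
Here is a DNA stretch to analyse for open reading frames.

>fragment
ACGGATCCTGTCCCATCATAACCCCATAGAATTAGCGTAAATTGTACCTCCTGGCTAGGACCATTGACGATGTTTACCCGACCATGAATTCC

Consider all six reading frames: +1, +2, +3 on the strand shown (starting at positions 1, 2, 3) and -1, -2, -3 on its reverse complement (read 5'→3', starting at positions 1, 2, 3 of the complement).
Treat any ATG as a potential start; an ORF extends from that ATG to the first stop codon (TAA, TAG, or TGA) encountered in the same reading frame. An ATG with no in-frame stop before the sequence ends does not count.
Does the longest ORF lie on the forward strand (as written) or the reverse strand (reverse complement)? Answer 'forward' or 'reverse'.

Reverse complement (5'→3'): GGAATTCATGGTCGGGTAAACATCGTCAATGGTCCTAGCCAGGAGGTACAATTTACGCTAATTCTATGGGGTTATGATGGGACAGGATCCGT
Frame +1: ACG GAT CCT GTC CCA TCA TAA CCC CAT AGA ATT AGC GTA AAT TGT ACC TCC TGG CTA GGA CCA TTG ACG ATG TTT ACC CGA CCA TGA ATT — ATG at 70, stop TGA at 85 → 18 nt.
Frame +2: CGG ATC CTG TCC CAT CAT AAC CCC ATA GAA TTA GCG TAA ATT GTA CCT CCT GGC TAG GAC CAT TGA CGA TGT TTA CCC GAC CAT GAA TTC — no ATG→stop ORF.
Frame +3: GGA TCC TGT CCC ATC ATA ACC CCA TAG AAT TAG CGT AAA TTG TAC CTC CTG GCT AGG ACC ATT GAC GAT GTT TAC CCG ACC ATG AAT TCC — no ATG→stop ORF.
Frame -1: GGA ATT CAT GGT CGG GTA AAC ATC GTC AAT GGT CCT AGC CAG GAG GTA CAA TTT ACG CTA ATT CTA TGG GGT TAT GAT GGG ACA GGA TCC — no ATG→stop ORF.
Frame -2: GAA TTC ATG GTC GGG TAA ACA TCG TCA ATG GTC CTA GCC AGG AGG TAC AAT TTA CGC TAA TTC TAT GGG GTT ATG ATG GGA CAG GAT CCG — ATG at 8, stop TAA at 17 → 12 nt; ATG at 29, stop TAA at 59 → 33 nt.
Frame -3: AAT TCA TGG TCG GGT AAA CAT CGT CAA TGG TCC TAG CCA GGA GGT ACA ATT TAC GCT AAT TCT ATG GGG TTA TGA TGG GAC AGG ATC CGT — ATG at 66, stop TGA at 75 → 12 nt.
Forward-strand max 18 nt; reverse-strand max 33 nt. The reverse strand has the longer ORF.

reverse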